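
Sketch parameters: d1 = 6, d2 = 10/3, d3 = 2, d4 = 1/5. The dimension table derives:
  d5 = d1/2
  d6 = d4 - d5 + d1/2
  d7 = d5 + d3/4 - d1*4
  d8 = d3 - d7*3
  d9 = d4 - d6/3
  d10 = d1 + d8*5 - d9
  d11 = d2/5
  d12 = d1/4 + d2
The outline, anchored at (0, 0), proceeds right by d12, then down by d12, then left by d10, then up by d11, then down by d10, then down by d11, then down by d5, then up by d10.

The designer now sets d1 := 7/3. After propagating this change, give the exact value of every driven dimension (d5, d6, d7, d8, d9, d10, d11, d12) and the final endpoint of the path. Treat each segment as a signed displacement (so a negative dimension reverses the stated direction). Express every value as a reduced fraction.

d5 = 7/6
d6 = 1/5
d7 = -23/3
d8 = 25
d9 = 2/15
d10 = 636/5
d11 = 2/3
d12 = 47/12
endpoint = (-7397/60, -61/12)

Apply edit: d1 := 7/3
  d5 = d1/2 = 7/6
  d6 = d4 - d5 + d1/2 = 1/5
  d7 = d5 + d3/4 - d1*4 = -23/3
  d8 = d3 - d7*3 = 25
  d9 = d4 - d6/3 = 2/15
  d10 = d1 + d8*5 - d9 = 636/5
  d11 = d2/5 = 2/3
  d12 = d1/4 + d2 = 47/12
Walk from origin (0, 0):
  seg 1: right by d12 = 47/12 → (47/12, 0)
  seg 2: down by d12 = 47/12 → (47/12, -47/12)
  seg 3: left by d10 = 636/5 → (-7397/60, -47/12)
  seg 4: up by d11 = 2/3 → (-7397/60, -13/4)
  seg 5: down by d10 = 636/5 → (-7397/60, -2609/20)
  seg 6: down by d11 = 2/3 → (-7397/60, -7867/60)
  seg 7: down by d5 = 7/6 → (-7397/60, -7937/60)
  seg 8: up by d10 = 636/5 → (-7397/60, -61/12)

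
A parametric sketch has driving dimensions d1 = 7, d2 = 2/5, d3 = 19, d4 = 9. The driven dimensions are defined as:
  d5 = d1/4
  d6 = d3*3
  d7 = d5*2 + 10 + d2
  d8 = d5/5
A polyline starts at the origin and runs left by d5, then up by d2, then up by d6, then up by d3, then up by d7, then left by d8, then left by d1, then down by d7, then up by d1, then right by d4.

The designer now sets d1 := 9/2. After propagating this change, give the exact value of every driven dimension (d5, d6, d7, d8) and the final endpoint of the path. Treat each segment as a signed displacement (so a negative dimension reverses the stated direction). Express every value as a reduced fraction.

Apply edit: d1 := 9/2
  d5 = d1/4 = 9/8
  d6 = d3*3 = 57
  d7 = d5*2 + 10 + d2 = 253/20
  d8 = d5/5 = 9/40
Walk from origin (0, 0):
  seg 1: left by d5 = 9/8 → (-9/8, 0)
  seg 2: up by d2 = 2/5 → (-9/8, 2/5)
  seg 3: up by d6 = 57 → (-9/8, 287/5)
  seg 4: up by d3 = 19 → (-9/8, 382/5)
  seg 5: up by d7 = 253/20 → (-9/8, 1781/20)
  seg 6: left by d8 = 9/40 → (-27/20, 1781/20)
  seg 7: left by d1 = 9/2 → (-117/20, 1781/20)
  seg 8: down by d7 = 253/20 → (-117/20, 382/5)
  seg 9: up by d1 = 9/2 → (-117/20, 809/10)
  seg 10: right by d4 = 9 → (63/20, 809/10)

d5 = 9/8
d6 = 57
d7 = 253/20
d8 = 9/40
endpoint = (63/20, 809/10)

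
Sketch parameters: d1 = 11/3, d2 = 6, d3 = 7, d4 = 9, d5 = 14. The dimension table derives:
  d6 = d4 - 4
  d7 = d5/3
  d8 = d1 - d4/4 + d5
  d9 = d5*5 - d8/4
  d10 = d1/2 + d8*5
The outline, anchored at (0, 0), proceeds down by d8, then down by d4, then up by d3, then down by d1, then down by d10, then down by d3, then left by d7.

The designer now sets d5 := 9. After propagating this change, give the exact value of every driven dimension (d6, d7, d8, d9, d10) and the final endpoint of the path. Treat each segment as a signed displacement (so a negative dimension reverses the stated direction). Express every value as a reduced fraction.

Apply edit: d5 := 9
  d6 = d4 - 4 = 5
  d7 = d5/3 = 3
  d8 = d1 - d4/4 + d5 = 125/12
  d9 = d5*5 - d8/4 = 2035/48
  d10 = d1/2 + d8*5 = 647/12
Walk from origin (0, 0):
  seg 1: down by d8 = 125/12 → (0, -125/12)
  seg 2: down by d4 = 9 → (0, -233/12)
  seg 3: up by d3 = 7 → (0, -149/12)
  seg 4: down by d1 = 11/3 → (0, -193/12)
  seg 5: down by d10 = 647/12 → (0, -70)
  seg 6: down by d3 = 7 → (0, -77)
  seg 7: left by d7 = 3 → (-3, -77)

d6 = 5
d7 = 3
d8 = 125/12
d9 = 2035/48
d10 = 647/12
endpoint = (-3, -77)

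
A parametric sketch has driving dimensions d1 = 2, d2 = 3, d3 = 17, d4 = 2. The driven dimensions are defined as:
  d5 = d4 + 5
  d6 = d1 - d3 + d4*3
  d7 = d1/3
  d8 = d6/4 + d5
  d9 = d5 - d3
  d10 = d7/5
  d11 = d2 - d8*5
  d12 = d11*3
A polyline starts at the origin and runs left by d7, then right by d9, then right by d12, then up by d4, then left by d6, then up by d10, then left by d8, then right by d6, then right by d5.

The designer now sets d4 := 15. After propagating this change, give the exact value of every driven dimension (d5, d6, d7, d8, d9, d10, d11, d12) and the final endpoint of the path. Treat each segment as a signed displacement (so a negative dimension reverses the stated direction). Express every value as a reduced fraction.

Apply edit: d4 := 15
  d5 = d4 + 5 = 20
  d6 = d1 - d3 + d4*3 = 30
  d7 = d1/3 = 2/3
  d8 = d6/4 + d5 = 55/2
  d9 = d5 - d3 = 3
  d10 = d7/5 = 2/15
  d11 = d2 - d8*5 = -269/2
  d12 = d11*3 = -807/2
Walk from origin (0, 0):
  seg 1: left by d7 = 2/3 → (-2/3, 0)
  seg 2: right by d9 = 3 → (7/3, 0)
  seg 3: right by d12 = -807/2 → (-2407/6, 0)
  seg 4: up by d4 = 15 → (-2407/6, 15)
  seg 5: left by d6 = 30 → (-2587/6, 15)
  seg 6: up by d10 = 2/15 → (-2587/6, 227/15)
  seg 7: left by d8 = 55/2 → (-1376/3, 227/15)
  seg 8: right by d6 = 30 → (-1286/3, 227/15)
  seg 9: right by d5 = 20 → (-1226/3, 227/15)

d5 = 20
d6 = 30
d7 = 2/3
d8 = 55/2
d9 = 3
d10 = 2/15
d11 = -269/2
d12 = -807/2
endpoint = (-1226/3, 227/15)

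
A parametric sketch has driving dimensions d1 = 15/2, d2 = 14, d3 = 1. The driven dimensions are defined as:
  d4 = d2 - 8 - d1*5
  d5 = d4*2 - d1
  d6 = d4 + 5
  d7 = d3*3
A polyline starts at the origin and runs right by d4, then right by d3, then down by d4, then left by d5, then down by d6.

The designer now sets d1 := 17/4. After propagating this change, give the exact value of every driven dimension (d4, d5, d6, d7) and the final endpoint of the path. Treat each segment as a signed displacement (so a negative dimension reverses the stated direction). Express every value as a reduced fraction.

d4 = -61/4
d5 = -139/4
d6 = -41/4
d7 = 3
endpoint = (41/2, 51/2)

Apply edit: d1 := 17/4
  d4 = d2 - 8 - d1*5 = -61/4
  d5 = d4*2 - d1 = -139/4
  d6 = d4 + 5 = -41/4
  d7 = d3*3 = 3
Walk from origin (0, 0):
  seg 1: right by d4 = -61/4 → (-61/4, 0)
  seg 2: right by d3 = 1 → (-57/4, 0)
  seg 3: down by d4 = -61/4 → (-57/4, 61/4)
  seg 4: left by d5 = -139/4 → (41/2, 61/4)
  seg 5: down by d6 = -41/4 → (41/2, 51/2)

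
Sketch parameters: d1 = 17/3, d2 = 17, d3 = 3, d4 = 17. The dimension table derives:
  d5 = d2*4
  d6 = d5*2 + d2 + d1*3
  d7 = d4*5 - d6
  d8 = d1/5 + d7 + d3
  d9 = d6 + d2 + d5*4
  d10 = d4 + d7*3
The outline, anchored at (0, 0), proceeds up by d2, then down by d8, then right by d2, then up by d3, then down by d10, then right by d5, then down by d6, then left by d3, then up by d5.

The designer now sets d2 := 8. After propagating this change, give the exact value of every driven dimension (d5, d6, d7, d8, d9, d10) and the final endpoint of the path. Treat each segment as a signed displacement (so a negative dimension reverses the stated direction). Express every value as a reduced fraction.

d5 = 32
d6 = 89
d7 = -4
d8 = 2/15
d9 = 225
d10 = 5
endpoint = (37, -767/15)

Apply edit: d2 := 8
  d5 = d2*4 = 32
  d6 = d5*2 + d2 + d1*3 = 89
  d7 = d4*5 - d6 = -4
  d8 = d1/5 + d7 + d3 = 2/15
  d9 = d6 + d2 + d5*4 = 225
  d10 = d4 + d7*3 = 5
Walk from origin (0, 0):
  seg 1: up by d2 = 8 → (0, 8)
  seg 2: down by d8 = 2/15 → (0, 118/15)
  seg 3: right by d2 = 8 → (8, 118/15)
  seg 4: up by d3 = 3 → (8, 163/15)
  seg 5: down by d10 = 5 → (8, 88/15)
  seg 6: right by d5 = 32 → (40, 88/15)
  seg 7: down by d6 = 89 → (40, -1247/15)
  seg 8: left by d3 = 3 → (37, -1247/15)
  seg 9: up by d5 = 32 → (37, -767/15)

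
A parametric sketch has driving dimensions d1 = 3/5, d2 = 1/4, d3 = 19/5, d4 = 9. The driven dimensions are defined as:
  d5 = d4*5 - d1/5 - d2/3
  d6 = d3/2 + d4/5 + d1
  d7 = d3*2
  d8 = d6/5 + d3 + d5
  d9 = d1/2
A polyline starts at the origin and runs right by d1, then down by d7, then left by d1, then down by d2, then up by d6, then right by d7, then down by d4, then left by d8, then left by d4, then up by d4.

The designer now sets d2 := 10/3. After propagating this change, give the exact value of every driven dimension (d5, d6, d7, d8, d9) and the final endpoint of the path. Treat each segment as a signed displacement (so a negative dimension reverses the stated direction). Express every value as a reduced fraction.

d5 = 9848/225
d6 = 43/10
d7 = 38/5
d8 = 21793/450
d9 = 3/10
endpoint = (-22423/450, -199/30)

Apply edit: d2 := 10/3
  d5 = d4*5 - d1/5 - d2/3 = 9848/225
  d6 = d3/2 + d4/5 + d1 = 43/10
  d7 = d3*2 = 38/5
  d8 = d6/5 + d3 + d5 = 21793/450
  d9 = d1/2 = 3/10
Walk from origin (0, 0):
  seg 1: right by d1 = 3/5 → (3/5, 0)
  seg 2: down by d7 = 38/5 → (3/5, -38/5)
  seg 3: left by d1 = 3/5 → (0, -38/5)
  seg 4: down by d2 = 10/3 → (0, -164/15)
  seg 5: up by d6 = 43/10 → (0, -199/30)
  seg 6: right by d7 = 38/5 → (38/5, -199/30)
  seg 7: down by d4 = 9 → (38/5, -469/30)
  seg 8: left by d8 = 21793/450 → (-18373/450, -469/30)
  seg 9: left by d4 = 9 → (-22423/450, -469/30)
  seg 10: up by d4 = 9 → (-22423/450, -199/30)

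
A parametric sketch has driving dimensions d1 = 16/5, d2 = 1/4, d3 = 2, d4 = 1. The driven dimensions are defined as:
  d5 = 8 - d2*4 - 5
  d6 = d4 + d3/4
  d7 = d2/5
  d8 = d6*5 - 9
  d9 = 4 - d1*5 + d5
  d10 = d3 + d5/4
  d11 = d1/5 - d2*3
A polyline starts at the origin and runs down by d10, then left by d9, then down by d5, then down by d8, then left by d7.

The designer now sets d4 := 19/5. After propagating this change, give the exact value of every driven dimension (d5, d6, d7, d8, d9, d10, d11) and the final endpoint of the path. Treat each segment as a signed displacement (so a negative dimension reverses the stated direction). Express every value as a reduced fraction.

Apply edit: d4 := 19/5
  d5 = 8 - d2*4 - 5 = 2
  d6 = d4 + d3/4 = 43/10
  d7 = d2/5 = 1/20
  d8 = d6*5 - 9 = 25/2
  d9 = 4 - d1*5 + d5 = -10
  d10 = d3 + d5/4 = 5/2
  d11 = d1/5 - d2*3 = -11/100
Walk from origin (0, 0):
  seg 1: down by d10 = 5/2 → (0, -5/2)
  seg 2: left by d9 = -10 → (10, -5/2)
  seg 3: down by d5 = 2 → (10, -9/2)
  seg 4: down by d8 = 25/2 → (10, -17)
  seg 5: left by d7 = 1/20 → (199/20, -17)

d5 = 2
d6 = 43/10
d7 = 1/20
d8 = 25/2
d9 = -10
d10 = 5/2
d11 = -11/100
endpoint = (199/20, -17)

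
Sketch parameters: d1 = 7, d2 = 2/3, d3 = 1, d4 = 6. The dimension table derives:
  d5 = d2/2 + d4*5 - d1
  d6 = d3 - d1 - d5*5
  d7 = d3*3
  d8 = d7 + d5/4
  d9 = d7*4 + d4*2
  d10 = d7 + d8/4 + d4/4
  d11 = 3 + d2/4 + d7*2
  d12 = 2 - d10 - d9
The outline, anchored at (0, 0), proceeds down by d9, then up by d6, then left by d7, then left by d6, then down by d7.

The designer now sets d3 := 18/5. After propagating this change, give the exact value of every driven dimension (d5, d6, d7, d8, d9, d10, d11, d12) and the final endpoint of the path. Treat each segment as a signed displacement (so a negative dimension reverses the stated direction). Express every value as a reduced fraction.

d5 = 70/3
d6 = -1801/15
d7 = 54/5
d8 = 499/30
d9 = 276/5
d10 = 395/24
d11 = 743/30
d12 = -8359/120
endpoint = (1639/15, -2791/15)

Apply edit: d3 := 18/5
  d5 = d2/2 + d4*5 - d1 = 70/3
  d6 = d3 - d1 - d5*5 = -1801/15
  d7 = d3*3 = 54/5
  d8 = d7 + d5/4 = 499/30
  d9 = d7*4 + d4*2 = 276/5
  d10 = d7 + d8/4 + d4/4 = 395/24
  d11 = 3 + d2/4 + d7*2 = 743/30
  d12 = 2 - d10 - d9 = -8359/120
Walk from origin (0, 0):
  seg 1: down by d9 = 276/5 → (0, -276/5)
  seg 2: up by d6 = -1801/15 → (0, -2629/15)
  seg 3: left by d7 = 54/5 → (-54/5, -2629/15)
  seg 4: left by d6 = -1801/15 → (1639/15, -2629/15)
  seg 5: down by d7 = 54/5 → (1639/15, -2791/15)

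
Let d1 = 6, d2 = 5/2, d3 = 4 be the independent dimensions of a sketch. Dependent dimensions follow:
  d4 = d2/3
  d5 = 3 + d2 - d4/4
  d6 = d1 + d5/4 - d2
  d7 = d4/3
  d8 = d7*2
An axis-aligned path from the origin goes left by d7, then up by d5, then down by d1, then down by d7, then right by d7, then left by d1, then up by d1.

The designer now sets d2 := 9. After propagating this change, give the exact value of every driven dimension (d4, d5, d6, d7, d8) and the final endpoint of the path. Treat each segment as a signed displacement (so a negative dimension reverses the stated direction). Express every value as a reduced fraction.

d4 = 3
d5 = 45/4
d6 = -3/16
d7 = 1
d8 = 2
endpoint = (-6, 41/4)

Apply edit: d2 := 9
  d4 = d2/3 = 3
  d5 = 3 + d2 - d4/4 = 45/4
  d6 = d1 + d5/4 - d2 = -3/16
  d7 = d4/3 = 1
  d8 = d7*2 = 2
Walk from origin (0, 0):
  seg 1: left by d7 = 1 → (-1, 0)
  seg 2: up by d5 = 45/4 → (-1, 45/4)
  seg 3: down by d1 = 6 → (-1, 21/4)
  seg 4: down by d7 = 1 → (-1, 17/4)
  seg 5: right by d7 = 1 → (0, 17/4)
  seg 6: left by d1 = 6 → (-6, 17/4)
  seg 7: up by d1 = 6 → (-6, 41/4)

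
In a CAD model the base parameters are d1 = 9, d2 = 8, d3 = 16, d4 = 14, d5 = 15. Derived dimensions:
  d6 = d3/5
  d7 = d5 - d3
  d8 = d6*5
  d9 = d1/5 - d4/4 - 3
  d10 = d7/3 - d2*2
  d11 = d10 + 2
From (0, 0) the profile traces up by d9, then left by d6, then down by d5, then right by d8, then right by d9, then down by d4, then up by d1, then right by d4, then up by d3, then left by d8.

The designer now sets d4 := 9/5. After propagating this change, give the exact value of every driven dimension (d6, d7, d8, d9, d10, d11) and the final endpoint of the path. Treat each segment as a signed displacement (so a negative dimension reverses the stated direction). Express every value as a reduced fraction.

Apply edit: d4 := 9/5
  d6 = d3/5 = 16/5
  d7 = d5 - d3 = -1
  d8 = d6*5 = 16
  d9 = d1/5 - d4/4 - 3 = -33/20
  d10 = d7/3 - d2*2 = -49/3
  d11 = d10 + 2 = -43/3
Walk from origin (0, 0):
  seg 1: up by d9 = -33/20 → (0, -33/20)
  seg 2: left by d6 = 16/5 → (-16/5, -33/20)
  seg 3: down by d5 = 15 → (-16/5, -333/20)
  seg 4: right by d8 = 16 → (64/5, -333/20)
  seg 5: right by d9 = -33/20 → (223/20, -333/20)
  seg 6: down by d4 = 9/5 → (223/20, -369/20)
  seg 7: up by d1 = 9 → (223/20, -189/20)
  seg 8: right by d4 = 9/5 → (259/20, -189/20)
  seg 9: up by d3 = 16 → (259/20, 131/20)
  seg 10: left by d8 = 16 → (-61/20, 131/20)

d6 = 16/5
d7 = -1
d8 = 16
d9 = -33/20
d10 = -49/3
d11 = -43/3
endpoint = (-61/20, 131/20)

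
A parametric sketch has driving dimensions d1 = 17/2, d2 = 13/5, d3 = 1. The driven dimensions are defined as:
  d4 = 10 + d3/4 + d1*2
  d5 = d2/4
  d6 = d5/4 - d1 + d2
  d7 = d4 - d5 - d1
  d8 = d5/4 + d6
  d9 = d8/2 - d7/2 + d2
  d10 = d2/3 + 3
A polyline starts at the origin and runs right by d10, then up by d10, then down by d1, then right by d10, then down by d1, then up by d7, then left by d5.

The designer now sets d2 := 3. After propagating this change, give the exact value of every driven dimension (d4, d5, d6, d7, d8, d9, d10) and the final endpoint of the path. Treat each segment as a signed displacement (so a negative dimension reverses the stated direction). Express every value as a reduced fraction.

d4 = 109/4
d5 = 3/4
d6 = -85/16
d7 = 18
d8 = -41/8
d9 = -137/16
d10 = 4
endpoint = (29/4, 5)

Apply edit: d2 := 3
  d4 = 10 + d3/4 + d1*2 = 109/4
  d5 = d2/4 = 3/4
  d6 = d5/4 - d1 + d2 = -85/16
  d7 = d4 - d5 - d1 = 18
  d8 = d5/4 + d6 = -41/8
  d9 = d8/2 - d7/2 + d2 = -137/16
  d10 = d2/3 + 3 = 4
Walk from origin (0, 0):
  seg 1: right by d10 = 4 → (4, 0)
  seg 2: up by d10 = 4 → (4, 4)
  seg 3: down by d1 = 17/2 → (4, -9/2)
  seg 4: right by d10 = 4 → (8, -9/2)
  seg 5: down by d1 = 17/2 → (8, -13)
  seg 6: up by d7 = 18 → (8, 5)
  seg 7: left by d5 = 3/4 → (29/4, 5)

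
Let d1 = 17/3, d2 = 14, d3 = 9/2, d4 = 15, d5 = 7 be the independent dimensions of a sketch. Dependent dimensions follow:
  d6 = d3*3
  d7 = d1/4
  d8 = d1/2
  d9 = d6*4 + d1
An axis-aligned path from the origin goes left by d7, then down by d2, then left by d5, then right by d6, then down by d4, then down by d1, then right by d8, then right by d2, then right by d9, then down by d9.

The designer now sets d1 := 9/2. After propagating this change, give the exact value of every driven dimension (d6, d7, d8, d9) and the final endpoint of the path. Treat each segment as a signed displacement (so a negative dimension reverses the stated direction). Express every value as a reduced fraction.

Apply edit: d1 := 9/2
  d6 = d3*3 = 27/2
  d7 = d1/4 = 9/8
  d8 = d1/2 = 9/4
  d9 = d6*4 + d1 = 117/2
Walk from origin (0, 0):
  seg 1: left by d7 = 9/8 → (-9/8, 0)
  seg 2: down by d2 = 14 → (-9/8, -14)
  seg 3: left by d5 = 7 → (-65/8, -14)
  seg 4: right by d6 = 27/2 → (43/8, -14)
  seg 5: down by d4 = 15 → (43/8, -29)
  seg 6: down by d1 = 9/2 → (43/8, -67/2)
  seg 7: right by d8 = 9/4 → (61/8, -67/2)
  seg 8: right by d2 = 14 → (173/8, -67/2)
  seg 9: right by d9 = 117/2 → (641/8, -67/2)
  seg 10: down by d9 = 117/2 → (641/8, -92)

d6 = 27/2
d7 = 9/8
d8 = 9/4
d9 = 117/2
endpoint = (641/8, -92)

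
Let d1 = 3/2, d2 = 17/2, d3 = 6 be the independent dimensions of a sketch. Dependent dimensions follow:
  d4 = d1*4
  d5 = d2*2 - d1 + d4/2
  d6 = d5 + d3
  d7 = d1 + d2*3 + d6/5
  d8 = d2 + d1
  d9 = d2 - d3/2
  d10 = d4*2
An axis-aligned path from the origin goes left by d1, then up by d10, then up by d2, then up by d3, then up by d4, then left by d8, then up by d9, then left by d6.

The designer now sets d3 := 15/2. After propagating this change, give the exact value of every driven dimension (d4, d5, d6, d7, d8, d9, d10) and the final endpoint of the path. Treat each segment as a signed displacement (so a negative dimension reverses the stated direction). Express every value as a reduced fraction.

d4 = 6
d5 = 37/2
d6 = 26
d7 = 161/5
d8 = 10
d9 = 19/4
d10 = 12
endpoint = (-75/2, 155/4)

Apply edit: d3 := 15/2
  d4 = d1*4 = 6
  d5 = d2*2 - d1 + d4/2 = 37/2
  d6 = d5 + d3 = 26
  d7 = d1 + d2*3 + d6/5 = 161/5
  d8 = d2 + d1 = 10
  d9 = d2 - d3/2 = 19/4
  d10 = d4*2 = 12
Walk from origin (0, 0):
  seg 1: left by d1 = 3/2 → (-3/2, 0)
  seg 2: up by d10 = 12 → (-3/2, 12)
  seg 3: up by d2 = 17/2 → (-3/2, 41/2)
  seg 4: up by d3 = 15/2 → (-3/2, 28)
  seg 5: up by d4 = 6 → (-3/2, 34)
  seg 6: left by d8 = 10 → (-23/2, 34)
  seg 7: up by d9 = 19/4 → (-23/2, 155/4)
  seg 8: left by d6 = 26 → (-75/2, 155/4)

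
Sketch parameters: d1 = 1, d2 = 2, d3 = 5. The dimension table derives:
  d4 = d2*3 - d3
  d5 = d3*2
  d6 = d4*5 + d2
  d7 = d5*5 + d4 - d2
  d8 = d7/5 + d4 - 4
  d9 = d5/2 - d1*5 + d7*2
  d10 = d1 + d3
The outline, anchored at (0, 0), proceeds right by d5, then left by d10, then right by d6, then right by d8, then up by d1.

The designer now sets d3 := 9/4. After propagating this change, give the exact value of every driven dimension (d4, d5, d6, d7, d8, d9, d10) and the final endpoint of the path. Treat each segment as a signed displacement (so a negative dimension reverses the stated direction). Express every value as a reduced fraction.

d4 = 15/4
d5 = 9/2
d6 = 83/4
d7 = 97/4
d8 = 23/5
d9 = 183/4
d10 = 13/4
endpoint = (133/5, 1)

Apply edit: d3 := 9/4
  d4 = d2*3 - d3 = 15/4
  d5 = d3*2 = 9/2
  d6 = d4*5 + d2 = 83/4
  d7 = d5*5 + d4 - d2 = 97/4
  d8 = d7/5 + d4 - 4 = 23/5
  d9 = d5/2 - d1*5 + d7*2 = 183/4
  d10 = d1 + d3 = 13/4
Walk from origin (0, 0):
  seg 1: right by d5 = 9/2 → (9/2, 0)
  seg 2: left by d10 = 13/4 → (5/4, 0)
  seg 3: right by d6 = 83/4 → (22, 0)
  seg 4: right by d8 = 23/5 → (133/5, 0)
  seg 5: up by d1 = 1 → (133/5, 1)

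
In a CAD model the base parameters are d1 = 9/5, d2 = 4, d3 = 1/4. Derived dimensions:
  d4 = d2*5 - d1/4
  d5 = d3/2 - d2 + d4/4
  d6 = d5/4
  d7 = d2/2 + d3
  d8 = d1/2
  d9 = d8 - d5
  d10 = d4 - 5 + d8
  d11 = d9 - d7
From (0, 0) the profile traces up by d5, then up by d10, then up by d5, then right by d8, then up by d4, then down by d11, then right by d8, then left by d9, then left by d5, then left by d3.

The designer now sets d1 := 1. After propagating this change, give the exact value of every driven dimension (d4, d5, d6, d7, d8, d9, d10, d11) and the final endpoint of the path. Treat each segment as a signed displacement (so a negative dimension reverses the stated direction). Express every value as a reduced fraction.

Apply edit: d1 := 1
  d4 = d2*5 - d1/4 = 79/4
  d5 = d3/2 - d2 + d4/4 = 17/16
  d6 = d5/4 = 17/64
  d7 = d2/2 + d3 = 9/4
  d8 = d1/2 = 1/2
  d9 = d8 - d5 = -9/16
  d10 = d4 - 5 + d8 = 61/4
  d11 = d9 - d7 = -45/16
Walk from origin (0, 0):
  seg 1: up by d5 = 17/16 → (0, 17/16)
  seg 2: up by d10 = 61/4 → (0, 261/16)
  seg 3: up by d5 = 17/16 → (0, 139/8)
  seg 4: right by d8 = 1/2 → (1/2, 139/8)
  seg 5: up by d4 = 79/4 → (1/2, 297/8)
  seg 6: down by d11 = -45/16 → (1/2, 639/16)
  seg 7: right by d8 = 1/2 → (1, 639/16)
  seg 8: left by d9 = -9/16 → (25/16, 639/16)
  seg 9: left by d5 = 17/16 → (1/2, 639/16)
  seg 10: left by d3 = 1/4 → (1/4, 639/16)

d4 = 79/4
d5 = 17/16
d6 = 17/64
d7 = 9/4
d8 = 1/2
d9 = -9/16
d10 = 61/4
d11 = -45/16
endpoint = (1/4, 639/16)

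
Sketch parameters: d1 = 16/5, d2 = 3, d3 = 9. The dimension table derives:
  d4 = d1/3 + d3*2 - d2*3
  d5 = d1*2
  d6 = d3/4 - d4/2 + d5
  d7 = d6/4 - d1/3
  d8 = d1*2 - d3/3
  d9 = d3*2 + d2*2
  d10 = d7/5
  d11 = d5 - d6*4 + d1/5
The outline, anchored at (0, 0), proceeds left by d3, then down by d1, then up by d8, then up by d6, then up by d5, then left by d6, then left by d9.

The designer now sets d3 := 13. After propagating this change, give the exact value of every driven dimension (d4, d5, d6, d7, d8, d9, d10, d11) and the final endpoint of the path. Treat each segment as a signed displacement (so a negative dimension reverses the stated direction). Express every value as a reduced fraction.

Apply edit: d3 := 13
  d4 = d1/3 + d3*2 - d2*3 = 271/15
  d5 = d1*2 = 32/5
  d6 = d3/4 - d4/2 + d5 = 37/60
  d7 = d6/4 - d1/3 = -73/80
  d8 = d1*2 - d3/3 = 31/15
  d9 = d3*2 + d2*2 = 32
  d10 = d7/5 = -73/400
  d11 = d5 - d6*4 + d1/5 = 343/75
Walk from origin (0, 0):
  seg 1: left by d3 = 13 → (-13, 0)
  seg 2: down by d1 = 16/5 → (-13, -16/5)
  seg 3: up by d8 = 31/15 → (-13, -17/15)
  seg 4: up by d6 = 37/60 → (-13, -31/60)
  seg 5: up by d5 = 32/5 → (-13, 353/60)
  seg 6: left by d6 = 37/60 → (-817/60, 353/60)
  seg 7: left by d9 = 32 → (-2737/60, 353/60)

d4 = 271/15
d5 = 32/5
d6 = 37/60
d7 = -73/80
d8 = 31/15
d9 = 32
d10 = -73/400
d11 = 343/75
endpoint = (-2737/60, 353/60)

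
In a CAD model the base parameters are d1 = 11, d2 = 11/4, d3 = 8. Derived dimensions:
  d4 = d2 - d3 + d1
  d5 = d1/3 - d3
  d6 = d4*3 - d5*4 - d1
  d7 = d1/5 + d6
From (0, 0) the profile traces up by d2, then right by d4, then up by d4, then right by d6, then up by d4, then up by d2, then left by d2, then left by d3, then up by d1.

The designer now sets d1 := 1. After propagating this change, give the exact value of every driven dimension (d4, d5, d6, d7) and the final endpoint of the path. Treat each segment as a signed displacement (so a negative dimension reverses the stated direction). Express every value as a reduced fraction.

d4 = -17/4
d5 = -23/3
d6 = 203/12
d7 = 1027/60
endpoint = (23/12, -2)

Apply edit: d1 := 1
  d4 = d2 - d3 + d1 = -17/4
  d5 = d1/3 - d3 = -23/3
  d6 = d4*3 - d5*4 - d1 = 203/12
  d7 = d1/5 + d6 = 1027/60
Walk from origin (0, 0):
  seg 1: up by d2 = 11/4 → (0, 11/4)
  seg 2: right by d4 = -17/4 → (-17/4, 11/4)
  seg 3: up by d4 = -17/4 → (-17/4, -3/2)
  seg 4: right by d6 = 203/12 → (38/3, -3/2)
  seg 5: up by d4 = -17/4 → (38/3, -23/4)
  seg 6: up by d2 = 11/4 → (38/3, -3)
  seg 7: left by d2 = 11/4 → (119/12, -3)
  seg 8: left by d3 = 8 → (23/12, -3)
  seg 9: up by d1 = 1 → (23/12, -2)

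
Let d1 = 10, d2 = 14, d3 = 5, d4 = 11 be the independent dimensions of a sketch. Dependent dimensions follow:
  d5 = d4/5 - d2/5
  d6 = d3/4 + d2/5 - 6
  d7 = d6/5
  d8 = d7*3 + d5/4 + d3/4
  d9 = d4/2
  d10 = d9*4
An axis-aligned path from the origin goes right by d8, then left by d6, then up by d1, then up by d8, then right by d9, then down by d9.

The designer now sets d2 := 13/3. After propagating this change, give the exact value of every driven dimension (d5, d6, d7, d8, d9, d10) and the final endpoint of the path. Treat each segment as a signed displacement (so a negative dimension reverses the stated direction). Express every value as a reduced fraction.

Apply edit: d2 := 13/3
  d5 = d4/5 - d2/5 = 4/3
  d6 = d3/4 + d2/5 - 6 = -233/60
  d7 = d6/5 = -233/300
  d8 = d7*3 + d5/4 + d3/4 = -56/75
  d9 = d4/2 = 11/2
  d10 = d9*4 = 22
Walk from origin (0, 0):
  seg 1: right by d8 = -56/75 → (-56/75, 0)
  seg 2: left by d6 = -233/60 → (941/300, 0)
  seg 3: up by d1 = 10 → (941/300, 10)
  seg 4: up by d8 = -56/75 → (941/300, 694/75)
  seg 5: right by d9 = 11/2 → (2591/300, 694/75)
  seg 6: down by d9 = 11/2 → (2591/300, 563/150)

d5 = 4/3
d6 = -233/60
d7 = -233/300
d8 = -56/75
d9 = 11/2
d10 = 22
endpoint = (2591/300, 563/150)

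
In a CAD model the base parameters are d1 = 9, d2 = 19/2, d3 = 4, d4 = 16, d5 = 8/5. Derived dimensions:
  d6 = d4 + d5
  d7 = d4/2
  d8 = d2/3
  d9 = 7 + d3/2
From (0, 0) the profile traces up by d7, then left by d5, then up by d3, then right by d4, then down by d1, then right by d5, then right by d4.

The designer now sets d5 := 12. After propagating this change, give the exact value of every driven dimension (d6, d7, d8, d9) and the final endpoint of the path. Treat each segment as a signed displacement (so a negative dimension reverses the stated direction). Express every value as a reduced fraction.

d6 = 28
d7 = 8
d8 = 19/6
d9 = 9
endpoint = (32, 3)

Apply edit: d5 := 12
  d6 = d4 + d5 = 28
  d7 = d4/2 = 8
  d8 = d2/3 = 19/6
  d9 = 7 + d3/2 = 9
Walk from origin (0, 0):
  seg 1: up by d7 = 8 → (0, 8)
  seg 2: left by d5 = 12 → (-12, 8)
  seg 3: up by d3 = 4 → (-12, 12)
  seg 4: right by d4 = 16 → (4, 12)
  seg 5: down by d1 = 9 → (4, 3)
  seg 6: right by d5 = 12 → (16, 3)
  seg 7: right by d4 = 16 → (32, 3)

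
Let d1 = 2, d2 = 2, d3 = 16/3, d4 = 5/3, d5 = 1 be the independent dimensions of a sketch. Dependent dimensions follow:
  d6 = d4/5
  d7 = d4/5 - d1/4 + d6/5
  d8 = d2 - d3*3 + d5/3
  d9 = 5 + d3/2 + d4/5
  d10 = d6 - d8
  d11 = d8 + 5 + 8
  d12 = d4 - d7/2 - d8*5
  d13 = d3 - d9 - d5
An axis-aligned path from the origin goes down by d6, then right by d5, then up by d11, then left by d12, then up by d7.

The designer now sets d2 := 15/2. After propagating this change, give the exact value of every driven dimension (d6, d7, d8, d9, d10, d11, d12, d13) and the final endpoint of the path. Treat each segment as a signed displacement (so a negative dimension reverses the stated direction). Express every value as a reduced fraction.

d6 = 1/3
d7 = -1/10
d8 = -49/6
d9 = 8
d10 = 17/2
d11 = 29/6
d12 = 851/20
d13 = -11/3
endpoint = (-831/20, 22/5)

Apply edit: d2 := 15/2
  d6 = d4/5 = 1/3
  d7 = d4/5 - d1/4 + d6/5 = -1/10
  d8 = d2 - d3*3 + d5/3 = -49/6
  d9 = 5 + d3/2 + d4/5 = 8
  d10 = d6 - d8 = 17/2
  d11 = d8 + 5 + 8 = 29/6
  d12 = d4 - d7/2 - d8*5 = 851/20
  d13 = d3 - d9 - d5 = -11/3
Walk from origin (0, 0):
  seg 1: down by d6 = 1/3 → (0, -1/3)
  seg 2: right by d5 = 1 → (1, -1/3)
  seg 3: up by d11 = 29/6 → (1, 9/2)
  seg 4: left by d12 = 851/20 → (-831/20, 9/2)
  seg 5: up by d7 = -1/10 → (-831/20, 22/5)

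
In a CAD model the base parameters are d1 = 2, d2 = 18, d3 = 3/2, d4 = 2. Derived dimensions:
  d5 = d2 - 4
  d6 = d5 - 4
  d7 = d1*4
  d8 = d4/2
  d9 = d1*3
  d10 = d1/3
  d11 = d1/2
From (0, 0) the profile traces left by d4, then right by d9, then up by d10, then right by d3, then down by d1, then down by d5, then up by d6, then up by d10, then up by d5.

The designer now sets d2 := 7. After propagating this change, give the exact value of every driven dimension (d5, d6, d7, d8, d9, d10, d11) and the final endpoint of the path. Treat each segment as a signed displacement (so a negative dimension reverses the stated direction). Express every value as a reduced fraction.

Apply edit: d2 := 7
  d5 = d2 - 4 = 3
  d6 = d5 - 4 = -1
  d7 = d1*4 = 8
  d8 = d4/2 = 1
  d9 = d1*3 = 6
  d10 = d1/3 = 2/3
  d11 = d1/2 = 1
Walk from origin (0, 0):
  seg 1: left by d4 = 2 → (-2, 0)
  seg 2: right by d9 = 6 → (4, 0)
  seg 3: up by d10 = 2/3 → (4, 2/3)
  seg 4: right by d3 = 3/2 → (11/2, 2/3)
  seg 5: down by d1 = 2 → (11/2, -4/3)
  seg 6: down by d5 = 3 → (11/2, -13/3)
  seg 7: up by d6 = -1 → (11/2, -16/3)
  seg 8: up by d10 = 2/3 → (11/2, -14/3)
  seg 9: up by d5 = 3 → (11/2, -5/3)

d5 = 3
d6 = -1
d7 = 8
d8 = 1
d9 = 6
d10 = 2/3
d11 = 1
endpoint = (11/2, -5/3)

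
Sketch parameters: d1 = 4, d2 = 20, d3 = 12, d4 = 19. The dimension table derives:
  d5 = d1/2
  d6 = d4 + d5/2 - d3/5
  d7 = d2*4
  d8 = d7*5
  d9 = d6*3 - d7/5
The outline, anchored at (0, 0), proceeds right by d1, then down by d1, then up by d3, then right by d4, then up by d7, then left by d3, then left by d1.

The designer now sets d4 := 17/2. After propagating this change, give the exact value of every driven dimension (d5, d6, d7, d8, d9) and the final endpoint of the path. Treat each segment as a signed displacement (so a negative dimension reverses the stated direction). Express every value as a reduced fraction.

Apply edit: d4 := 17/2
  d5 = d1/2 = 2
  d6 = d4 + d5/2 - d3/5 = 71/10
  d7 = d2*4 = 80
  d8 = d7*5 = 400
  d9 = d6*3 - d7/5 = 53/10
Walk from origin (0, 0):
  seg 1: right by d1 = 4 → (4, 0)
  seg 2: down by d1 = 4 → (4, -4)
  seg 3: up by d3 = 12 → (4, 8)
  seg 4: right by d4 = 17/2 → (25/2, 8)
  seg 5: up by d7 = 80 → (25/2, 88)
  seg 6: left by d3 = 12 → (1/2, 88)
  seg 7: left by d1 = 4 → (-7/2, 88)

d5 = 2
d6 = 71/10
d7 = 80
d8 = 400
d9 = 53/10
endpoint = (-7/2, 88)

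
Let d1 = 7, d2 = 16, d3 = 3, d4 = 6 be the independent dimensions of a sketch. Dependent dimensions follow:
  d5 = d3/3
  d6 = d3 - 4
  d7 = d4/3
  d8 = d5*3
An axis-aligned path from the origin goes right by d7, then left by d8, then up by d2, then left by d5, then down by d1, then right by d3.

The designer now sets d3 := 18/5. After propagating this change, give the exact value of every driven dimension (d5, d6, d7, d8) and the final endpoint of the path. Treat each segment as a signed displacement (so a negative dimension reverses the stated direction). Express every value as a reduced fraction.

d5 = 6/5
d6 = -2/5
d7 = 2
d8 = 18/5
endpoint = (4/5, 9)

Apply edit: d3 := 18/5
  d5 = d3/3 = 6/5
  d6 = d3 - 4 = -2/5
  d7 = d4/3 = 2
  d8 = d5*3 = 18/5
Walk from origin (0, 0):
  seg 1: right by d7 = 2 → (2, 0)
  seg 2: left by d8 = 18/5 → (-8/5, 0)
  seg 3: up by d2 = 16 → (-8/5, 16)
  seg 4: left by d5 = 6/5 → (-14/5, 16)
  seg 5: down by d1 = 7 → (-14/5, 9)
  seg 6: right by d3 = 18/5 → (4/5, 9)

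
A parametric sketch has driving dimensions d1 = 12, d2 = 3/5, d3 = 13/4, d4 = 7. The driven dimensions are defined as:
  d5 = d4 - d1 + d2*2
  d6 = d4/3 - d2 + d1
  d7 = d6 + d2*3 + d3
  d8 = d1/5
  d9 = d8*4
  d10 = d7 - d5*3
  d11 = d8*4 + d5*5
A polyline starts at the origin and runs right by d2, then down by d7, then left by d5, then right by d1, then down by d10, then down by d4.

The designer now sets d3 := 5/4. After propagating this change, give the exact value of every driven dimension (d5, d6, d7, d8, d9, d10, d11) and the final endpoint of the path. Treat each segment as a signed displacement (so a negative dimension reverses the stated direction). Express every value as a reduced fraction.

d5 = -19/5
d6 = 206/15
d7 = 1007/60
d8 = 12/5
d9 = 48/5
d10 = 1691/60
d11 = -47/5
endpoint = (82/5, -1559/30)

Apply edit: d3 := 5/4
  d5 = d4 - d1 + d2*2 = -19/5
  d6 = d4/3 - d2 + d1 = 206/15
  d7 = d6 + d2*3 + d3 = 1007/60
  d8 = d1/5 = 12/5
  d9 = d8*4 = 48/5
  d10 = d7 - d5*3 = 1691/60
  d11 = d8*4 + d5*5 = -47/5
Walk from origin (0, 0):
  seg 1: right by d2 = 3/5 → (3/5, 0)
  seg 2: down by d7 = 1007/60 → (3/5, -1007/60)
  seg 3: left by d5 = -19/5 → (22/5, -1007/60)
  seg 4: right by d1 = 12 → (82/5, -1007/60)
  seg 5: down by d10 = 1691/60 → (82/5, -1349/30)
  seg 6: down by d4 = 7 → (82/5, -1559/30)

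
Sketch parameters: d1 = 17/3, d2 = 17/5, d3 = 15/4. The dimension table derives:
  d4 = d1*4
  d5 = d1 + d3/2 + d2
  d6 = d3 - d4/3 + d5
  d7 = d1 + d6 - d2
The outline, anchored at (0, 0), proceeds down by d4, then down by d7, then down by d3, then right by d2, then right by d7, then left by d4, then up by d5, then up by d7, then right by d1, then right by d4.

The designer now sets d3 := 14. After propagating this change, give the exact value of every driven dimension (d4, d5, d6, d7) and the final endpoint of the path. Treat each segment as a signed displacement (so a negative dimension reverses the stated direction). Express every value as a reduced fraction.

d4 = 68/3
d5 = 241/15
d6 = 1013/45
d7 = 223/9
endpoint = (1523/45, -103/5)

Apply edit: d3 := 14
  d4 = d1*4 = 68/3
  d5 = d1 + d3/2 + d2 = 241/15
  d6 = d3 - d4/3 + d5 = 1013/45
  d7 = d1 + d6 - d2 = 223/9
Walk from origin (0, 0):
  seg 1: down by d4 = 68/3 → (0, -68/3)
  seg 2: down by d7 = 223/9 → (0, -427/9)
  seg 3: down by d3 = 14 → (0, -553/9)
  seg 4: right by d2 = 17/5 → (17/5, -553/9)
  seg 5: right by d7 = 223/9 → (1268/45, -553/9)
  seg 6: left by d4 = 68/3 → (248/45, -553/9)
  seg 7: up by d5 = 241/15 → (248/45, -2042/45)
  seg 8: up by d7 = 223/9 → (248/45, -103/5)
  seg 9: right by d1 = 17/3 → (503/45, -103/5)
  seg 10: right by d4 = 68/3 → (1523/45, -103/5)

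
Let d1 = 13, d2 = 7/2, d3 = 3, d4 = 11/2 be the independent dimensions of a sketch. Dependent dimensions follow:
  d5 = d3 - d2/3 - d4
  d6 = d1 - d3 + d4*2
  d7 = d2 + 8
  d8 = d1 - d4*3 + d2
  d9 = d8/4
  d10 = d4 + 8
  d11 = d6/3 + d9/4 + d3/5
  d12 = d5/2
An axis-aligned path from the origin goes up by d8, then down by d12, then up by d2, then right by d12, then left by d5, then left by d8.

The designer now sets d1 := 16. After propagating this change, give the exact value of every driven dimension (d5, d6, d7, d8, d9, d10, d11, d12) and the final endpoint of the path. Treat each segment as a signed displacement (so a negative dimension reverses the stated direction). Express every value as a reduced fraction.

d5 = -11/3
d6 = 24
d7 = 23/2
d8 = 3
d9 = 3/4
d10 = 27/2
d11 = 703/80
d12 = -11/6
endpoint = (-7/6, 25/3)

Apply edit: d1 := 16
  d5 = d3 - d2/3 - d4 = -11/3
  d6 = d1 - d3 + d4*2 = 24
  d7 = d2 + 8 = 23/2
  d8 = d1 - d4*3 + d2 = 3
  d9 = d8/4 = 3/4
  d10 = d4 + 8 = 27/2
  d11 = d6/3 + d9/4 + d3/5 = 703/80
  d12 = d5/2 = -11/6
Walk from origin (0, 0):
  seg 1: up by d8 = 3 → (0, 3)
  seg 2: down by d12 = -11/6 → (0, 29/6)
  seg 3: up by d2 = 7/2 → (0, 25/3)
  seg 4: right by d12 = -11/6 → (-11/6, 25/3)
  seg 5: left by d5 = -11/3 → (11/6, 25/3)
  seg 6: left by d8 = 3 → (-7/6, 25/3)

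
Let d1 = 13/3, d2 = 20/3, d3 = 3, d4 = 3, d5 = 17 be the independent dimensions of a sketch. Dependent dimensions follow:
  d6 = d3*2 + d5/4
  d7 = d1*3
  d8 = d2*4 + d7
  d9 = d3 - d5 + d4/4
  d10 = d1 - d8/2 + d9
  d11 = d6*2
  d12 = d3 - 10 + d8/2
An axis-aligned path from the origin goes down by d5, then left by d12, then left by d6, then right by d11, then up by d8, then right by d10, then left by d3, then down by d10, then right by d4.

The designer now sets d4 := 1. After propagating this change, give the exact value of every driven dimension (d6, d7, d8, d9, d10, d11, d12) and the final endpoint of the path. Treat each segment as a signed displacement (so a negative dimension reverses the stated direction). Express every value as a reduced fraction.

d6 = 41/4
d7 = 13
d8 = 119/3
d9 = -55/4
d10 = -117/4
d11 = 41/2
d12 = 77/6
endpoint = (-203/6, 623/12)

Apply edit: d4 := 1
  d6 = d3*2 + d5/4 = 41/4
  d7 = d1*3 = 13
  d8 = d2*4 + d7 = 119/3
  d9 = d3 - d5 + d4/4 = -55/4
  d10 = d1 - d8/2 + d9 = -117/4
  d11 = d6*2 = 41/2
  d12 = d3 - 10 + d8/2 = 77/6
Walk from origin (0, 0):
  seg 1: down by d5 = 17 → (0, -17)
  seg 2: left by d12 = 77/6 → (-77/6, -17)
  seg 3: left by d6 = 41/4 → (-277/12, -17)
  seg 4: right by d11 = 41/2 → (-31/12, -17)
  seg 5: up by d8 = 119/3 → (-31/12, 68/3)
  seg 6: right by d10 = -117/4 → (-191/6, 68/3)
  seg 7: left by d3 = 3 → (-209/6, 68/3)
  seg 8: down by d10 = -117/4 → (-209/6, 623/12)
  seg 9: right by d4 = 1 → (-203/6, 623/12)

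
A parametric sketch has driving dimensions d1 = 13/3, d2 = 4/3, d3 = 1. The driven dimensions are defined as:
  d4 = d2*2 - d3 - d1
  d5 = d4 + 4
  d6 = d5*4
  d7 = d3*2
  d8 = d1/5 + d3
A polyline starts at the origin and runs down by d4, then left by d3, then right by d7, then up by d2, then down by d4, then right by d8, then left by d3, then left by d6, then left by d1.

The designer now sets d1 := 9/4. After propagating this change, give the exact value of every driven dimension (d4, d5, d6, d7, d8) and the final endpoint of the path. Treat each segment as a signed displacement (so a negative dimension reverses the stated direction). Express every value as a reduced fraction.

Apply edit: d1 := 9/4
  d4 = d2*2 - d3 - d1 = -7/12
  d5 = d4 + 4 = 41/12
  d6 = d5*4 = 41/3
  d7 = d3*2 = 2
  d8 = d1/5 + d3 = 29/20
Walk from origin (0, 0):
  seg 1: down by d4 = -7/12 → (0, 7/12)
  seg 2: left by d3 = 1 → (-1, 7/12)
  seg 3: right by d7 = 2 → (1, 7/12)
  seg 4: up by d2 = 4/3 → (1, 23/12)
  seg 5: down by d4 = -7/12 → (1, 5/2)
  seg 6: right by d8 = 29/20 → (49/20, 5/2)
  seg 7: left by d3 = 1 → (29/20, 5/2)
  seg 8: left by d6 = 41/3 → (-733/60, 5/2)
  seg 9: left by d1 = 9/4 → (-217/15, 5/2)

d4 = -7/12
d5 = 41/12
d6 = 41/3
d7 = 2
d8 = 29/20
endpoint = (-217/15, 5/2)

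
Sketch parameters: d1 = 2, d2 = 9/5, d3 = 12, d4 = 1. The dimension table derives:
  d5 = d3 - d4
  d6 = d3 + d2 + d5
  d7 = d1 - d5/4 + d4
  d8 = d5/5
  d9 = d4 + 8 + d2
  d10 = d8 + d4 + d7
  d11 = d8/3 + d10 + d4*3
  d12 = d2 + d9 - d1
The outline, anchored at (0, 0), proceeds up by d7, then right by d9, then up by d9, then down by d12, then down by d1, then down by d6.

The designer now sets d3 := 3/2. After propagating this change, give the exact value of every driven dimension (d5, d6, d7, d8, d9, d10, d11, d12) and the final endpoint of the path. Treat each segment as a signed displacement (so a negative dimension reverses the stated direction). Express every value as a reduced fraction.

d5 = 1/2
d6 = 19/5
d7 = 23/8
d8 = 1/10
d9 = 54/5
d10 = 159/40
d11 = 841/120
d12 = 53/5
endpoint = (54/5, -109/40)

Apply edit: d3 := 3/2
  d5 = d3 - d4 = 1/2
  d6 = d3 + d2 + d5 = 19/5
  d7 = d1 - d5/4 + d4 = 23/8
  d8 = d5/5 = 1/10
  d9 = d4 + 8 + d2 = 54/5
  d10 = d8 + d4 + d7 = 159/40
  d11 = d8/3 + d10 + d4*3 = 841/120
  d12 = d2 + d9 - d1 = 53/5
Walk from origin (0, 0):
  seg 1: up by d7 = 23/8 → (0, 23/8)
  seg 2: right by d9 = 54/5 → (54/5, 23/8)
  seg 3: up by d9 = 54/5 → (54/5, 547/40)
  seg 4: down by d12 = 53/5 → (54/5, 123/40)
  seg 5: down by d1 = 2 → (54/5, 43/40)
  seg 6: down by d6 = 19/5 → (54/5, -109/40)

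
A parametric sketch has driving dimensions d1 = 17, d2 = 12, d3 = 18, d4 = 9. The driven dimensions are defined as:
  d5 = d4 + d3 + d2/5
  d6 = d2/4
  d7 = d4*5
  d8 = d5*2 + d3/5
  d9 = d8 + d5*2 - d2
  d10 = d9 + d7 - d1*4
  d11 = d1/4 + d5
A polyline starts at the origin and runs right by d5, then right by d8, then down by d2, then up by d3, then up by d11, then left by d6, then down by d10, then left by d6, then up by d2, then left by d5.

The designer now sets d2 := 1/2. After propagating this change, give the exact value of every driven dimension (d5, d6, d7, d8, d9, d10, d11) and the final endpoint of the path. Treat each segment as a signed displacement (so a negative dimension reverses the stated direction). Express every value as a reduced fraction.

Apply edit: d2 := 1/2
  d5 = d4 + d3 + d2/5 = 271/10
  d6 = d2/4 = 1/8
  d7 = d4*5 = 45
  d8 = d5*2 + d3/5 = 289/5
  d9 = d8 + d5*2 - d2 = 223/2
  d10 = d9 + d7 - d1*4 = 177/2
  d11 = d1/4 + d5 = 627/20
Walk from origin (0, 0):
  seg 1: right by d5 = 271/10 → (271/10, 0)
  seg 2: right by d8 = 289/5 → (849/10, 0)
  seg 3: down by d2 = 1/2 → (849/10, -1/2)
  seg 4: up by d3 = 18 → (849/10, 35/2)
  seg 5: up by d11 = 627/20 → (849/10, 977/20)
  seg 6: left by d6 = 1/8 → (3391/40, 977/20)
  seg 7: down by d10 = 177/2 → (3391/40, -793/20)
  seg 8: left by d6 = 1/8 → (1693/20, -793/20)
  seg 9: up by d2 = 1/2 → (1693/20, -783/20)
  seg 10: left by d5 = 271/10 → (1151/20, -783/20)

d5 = 271/10
d6 = 1/8
d7 = 45
d8 = 289/5
d9 = 223/2
d10 = 177/2
d11 = 627/20
endpoint = (1151/20, -783/20)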